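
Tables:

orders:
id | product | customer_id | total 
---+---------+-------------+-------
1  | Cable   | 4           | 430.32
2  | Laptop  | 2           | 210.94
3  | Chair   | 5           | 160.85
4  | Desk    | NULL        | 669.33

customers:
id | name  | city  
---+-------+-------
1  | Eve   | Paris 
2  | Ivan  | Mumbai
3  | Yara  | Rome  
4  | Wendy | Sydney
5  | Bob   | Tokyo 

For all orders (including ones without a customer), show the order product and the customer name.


LEFT JOIN keeps every row from orders (the left table); where customer_id has no match in customers, the customer columns become NULL. Walk through each order:
  - order 1 (Cable): customer_id=4 -> matches Wendy
  - order 2 (Laptop): customer_id=2 -> matches Ivan
  - order 3 (Chair): customer_id=5 -> matches Bob
  - order 4 (Desk): customer_id=NULL, no match -> kept with NULL
All 4 rows appear; 1 has NULL customer.

SQL:
SELECT a.product, b.name AS customer
FROM orders a
LEFT JOIN customers b ON a.customer_id = b.id

Result:
product | customer
--------+---------
Cable   | Wendy   
Laptop  | Ivan    
Chair   | Bob     
Desk    | NULL    


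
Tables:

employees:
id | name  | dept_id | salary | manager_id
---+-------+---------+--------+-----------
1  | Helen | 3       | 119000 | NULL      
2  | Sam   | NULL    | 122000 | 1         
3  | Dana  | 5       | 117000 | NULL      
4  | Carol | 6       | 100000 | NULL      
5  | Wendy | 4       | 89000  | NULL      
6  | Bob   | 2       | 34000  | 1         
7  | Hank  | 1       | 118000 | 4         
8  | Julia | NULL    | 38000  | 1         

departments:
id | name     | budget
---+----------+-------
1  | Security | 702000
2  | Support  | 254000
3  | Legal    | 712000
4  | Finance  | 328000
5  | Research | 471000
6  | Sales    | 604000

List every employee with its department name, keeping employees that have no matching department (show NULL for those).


LEFT JOIN keeps every row from employees (the left table); where dept_id has no match in departments, the department columns become NULL. Walk through each employee:
  - employee 1 (Helen): dept_id=3 -> matches Legal
  - employee 2 (Sam): dept_id=NULL, no match -> kept with NULL
  - employee 3 (Dana): dept_id=5 -> matches Research
  - employee 4 (Carol): dept_id=6 -> matches Sales
  - employee 5 (Wendy): dept_id=4 -> matches Finance
  - employee 6 (Bob): dept_id=2 -> matches Support
  - employee 7 (Hank): dept_id=1 -> matches Security
  - employee 8 (Julia): dept_id=NULL, no match -> kept with NULL
All 8 rows appear; 2 have NULL department.

SQL:
SELECT a.name, b.name AS department
FROM employees a
LEFT JOIN departments b ON a.dept_id = b.id

Result:
name  | department
------+-----------
Helen | Legal     
Sam   | NULL      
Dana  | Research  
Carol | Sales     
Wendy | Finance   
Bob   | Support   
Hank  | Security  
Julia | NULL      


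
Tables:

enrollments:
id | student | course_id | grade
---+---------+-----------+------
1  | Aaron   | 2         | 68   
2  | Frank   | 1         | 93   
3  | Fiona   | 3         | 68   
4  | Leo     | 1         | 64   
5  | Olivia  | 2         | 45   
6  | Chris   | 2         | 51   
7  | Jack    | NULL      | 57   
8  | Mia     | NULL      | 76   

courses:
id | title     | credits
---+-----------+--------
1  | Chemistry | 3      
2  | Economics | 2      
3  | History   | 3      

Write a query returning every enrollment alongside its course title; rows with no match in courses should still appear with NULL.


LEFT JOIN keeps every row from enrollments (the left table); where course_id has no match in courses, the course columns become NULL. Walk through each enrollment:
  - enrollment 1 (Aaron): course_id=2 -> matches Economics
  - enrollment 2 (Frank): course_id=1 -> matches Chemistry
  - enrollment 3 (Fiona): course_id=3 -> matches History
  - enrollment 4 (Leo): course_id=1 -> matches Chemistry
  - enrollment 5 (Olivia): course_id=2 -> matches Economics
  - enrollment 6 (Chris): course_id=2 -> matches Economics
  - enrollment 7 (Jack): course_id=NULL, no match -> kept with NULL
  - enrollment 8 (Mia): course_id=NULL, no match -> kept with NULL
All 8 rows appear; 2 have NULL course.

SQL:
SELECT a.student, b.title AS course
FROM enrollments a
LEFT JOIN courses b ON a.course_id = b.id

Result:
student | course   
--------+----------
Aaron   | Economics
Frank   | Chemistry
Fiona   | History  
Leo     | Chemistry
Olivia  | Economics
Chris   | Economics
Jack    | NULL     
Mia     | NULL     


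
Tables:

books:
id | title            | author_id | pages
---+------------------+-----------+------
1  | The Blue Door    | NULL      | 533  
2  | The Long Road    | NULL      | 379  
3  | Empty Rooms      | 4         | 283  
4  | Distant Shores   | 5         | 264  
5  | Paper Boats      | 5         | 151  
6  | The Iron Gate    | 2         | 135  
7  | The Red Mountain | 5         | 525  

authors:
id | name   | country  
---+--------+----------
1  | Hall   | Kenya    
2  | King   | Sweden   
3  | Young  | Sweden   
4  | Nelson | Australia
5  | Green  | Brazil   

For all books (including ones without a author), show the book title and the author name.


LEFT JOIN keeps every row from books (the left table); where author_id has no match in authors, the author columns become NULL. Walk through each book:
  - book 1 (The Blue Door): author_id=NULL, no match -> kept with NULL
  - book 2 (The Long Road): author_id=NULL, no match -> kept with NULL
  - book 3 (Empty Rooms): author_id=4 -> matches Nelson
  - book 4 (Distant Shores): author_id=5 -> matches Green
  - book 5 (Paper Boats): author_id=5 -> matches Green
  - book 6 (The Iron Gate): author_id=2 -> matches King
  - book 7 (The Red Mountain): author_id=5 -> matches Green
All 7 rows appear; 2 have NULL author.

SQL:
SELECT a.title, b.name AS author
FROM books a
LEFT JOIN authors b ON a.author_id = b.id

Result:
title            | author
-----------------+-------
The Blue Door    | NULL  
The Long Road    | NULL  
Empty Rooms      | Nelson
Distant Shores   | Green 
Paper Boats      | Green 
The Iron Gate    | King  
The Red Mountain | Green 


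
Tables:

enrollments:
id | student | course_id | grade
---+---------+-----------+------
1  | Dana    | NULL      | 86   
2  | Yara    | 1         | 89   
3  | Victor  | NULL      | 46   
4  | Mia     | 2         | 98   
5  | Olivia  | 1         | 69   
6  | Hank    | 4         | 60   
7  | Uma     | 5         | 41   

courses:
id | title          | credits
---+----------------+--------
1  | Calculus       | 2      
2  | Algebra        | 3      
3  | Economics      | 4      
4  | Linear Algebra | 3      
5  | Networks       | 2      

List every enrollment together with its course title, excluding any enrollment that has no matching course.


INNER JOIN keeps only enrollments rows whose course_id matches an id in courses. Walk through each enrollment:
  - enrollment 1 (Dana): course_id=NULL, no match -> dropped
  - enrollment 2 (Yara): course_id=1 -> matches Calculus
  - enrollment 3 (Victor): course_id=NULL, no match -> dropped
  - enrollment 4 (Mia): course_id=2 -> matches Algebra
  - enrollment 5 (Olivia): course_id=1 -> matches Calculus
  - enrollment 6 (Hank): course_id=4 -> matches Linear Algebra
  - enrollment 7 (Uma): course_id=5 -> matches Networks
So 2 of 7 rows are dropped.

SQL:
SELECT a.student, b.title AS course
FROM enrollments a
INNER JOIN courses b ON a.course_id = b.id

Result:
student | course        
--------+---------------
Yara    | Calculus      
Mia     | Algebra       
Olivia  | Calculus      
Hank    | Linear Algebra
Uma     | Networks      


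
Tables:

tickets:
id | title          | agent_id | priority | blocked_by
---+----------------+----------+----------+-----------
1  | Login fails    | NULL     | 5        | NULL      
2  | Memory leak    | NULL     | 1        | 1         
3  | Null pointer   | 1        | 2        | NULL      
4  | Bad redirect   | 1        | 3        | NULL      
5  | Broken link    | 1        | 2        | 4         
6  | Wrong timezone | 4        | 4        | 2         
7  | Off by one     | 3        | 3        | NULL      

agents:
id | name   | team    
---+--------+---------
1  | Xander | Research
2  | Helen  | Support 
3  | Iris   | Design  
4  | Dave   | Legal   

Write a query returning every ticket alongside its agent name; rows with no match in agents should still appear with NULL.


LEFT JOIN keeps every row from tickets (the left table); where agent_id has no match in agents, the agent columns become NULL. Walk through each ticket:
  - ticket 1 (Login fails): agent_id=NULL, no match -> kept with NULL
  - ticket 2 (Memory leak): agent_id=NULL, no match -> kept with NULL
  - ticket 3 (Null pointer): agent_id=1 -> matches Xander
  - ticket 4 (Bad redirect): agent_id=1 -> matches Xander
  - ticket 5 (Broken link): agent_id=1 -> matches Xander
  - ticket 6 (Wrong timezone): agent_id=4 -> matches Dave
  - ticket 7 (Off by one): agent_id=3 -> matches Iris
All 7 rows appear; 2 have NULL agent.

SQL:
SELECT a.title, b.name AS agent
FROM tickets a
LEFT JOIN agents b ON a.agent_id = b.id

Result:
title          | agent 
---------------+-------
Login fails    | NULL  
Memory leak    | NULL  
Null pointer   | Xander
Bad redirect   | Xander
Broken link    | Xander
Wrong timezone | Dave  
Off by one     | Iris  


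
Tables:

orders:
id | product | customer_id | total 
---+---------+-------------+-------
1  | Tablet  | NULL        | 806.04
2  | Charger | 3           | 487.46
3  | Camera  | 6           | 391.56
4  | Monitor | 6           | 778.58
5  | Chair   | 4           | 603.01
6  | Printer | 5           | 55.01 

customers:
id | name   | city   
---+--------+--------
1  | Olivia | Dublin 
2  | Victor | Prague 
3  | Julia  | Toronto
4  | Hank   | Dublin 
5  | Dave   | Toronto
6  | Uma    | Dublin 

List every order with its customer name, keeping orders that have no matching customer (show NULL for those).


LEFT JOIN keeps every row from orders (the left table); where customer_id has no match in customers, the customer columns become NULL. Walk through each order:
  - order 1 (Tablet): customer_id=NULL, no match -> kept with NULL
  - order 2 (Charger): customer_id=3 -> matches Julia
  - order 3 (Camera): customer_id=6 -> matches Uma
  - order 4 (Monitor): customer_id=6 -> matches Uma
  - order 5 (Chair): customer_id=4 -> matches Hank
  - order 6 (Printer): customer_id=5 -> matches Dave
All 6 rows appear; 1 has NULL customer.

SQL:
SELECT a.product, b.name AS customer
FROM orders a
LEFT JOIN customers b ON a.customer_id = b.id

Result:
product | customer
--------+---------
Tablet  | NULL    
Charger | Julia   
Camera  | Uma     
Monitor | Uma     
Chair   | Hank    
Printer | Dave    


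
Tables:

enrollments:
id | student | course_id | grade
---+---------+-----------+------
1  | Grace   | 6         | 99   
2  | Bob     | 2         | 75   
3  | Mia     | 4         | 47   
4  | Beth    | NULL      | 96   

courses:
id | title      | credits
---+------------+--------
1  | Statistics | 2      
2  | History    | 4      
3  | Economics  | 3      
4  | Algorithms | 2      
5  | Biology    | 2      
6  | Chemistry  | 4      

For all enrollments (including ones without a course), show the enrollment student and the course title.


LEFT JOIN keeps every row from enrollments (the left table); where course_id has no match in courses, the course columns become NULL. Walk through each enrollment:
  - enrollment 1 (Grace): course_id=6 -> matches Chemistry
  - enrollment 2 (Bob): course_id=2 -> matches History
  - enrollment 3 (Mia): course_id=4 -> matches Algorithms
  - enrollment 4 (Beth): course_id=NULL, no match -> kept with NULL
All 4 rows appear; 1 has NULL course.

SQL:
SELECT a.student, b.title AS course
FROM enrollments a
LEFT JOIN courses b ON a.course_id = b.id

Result:
student | course    
--------+-----------
Grace   | Chemistry 
Bob     | History   
Mia     | Algorithms
Beth    | NULL      


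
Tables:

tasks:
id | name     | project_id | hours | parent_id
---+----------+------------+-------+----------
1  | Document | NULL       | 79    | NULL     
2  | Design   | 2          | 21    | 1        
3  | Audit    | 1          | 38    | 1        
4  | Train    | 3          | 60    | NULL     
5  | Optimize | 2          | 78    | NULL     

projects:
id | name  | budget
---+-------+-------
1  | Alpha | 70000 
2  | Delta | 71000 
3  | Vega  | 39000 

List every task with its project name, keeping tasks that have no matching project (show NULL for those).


LEFT JOIN keeps every row from tasks (the left table); where project_id has no match in projects, the project columns become NULL. Walk through each task:
  - task 1 (Document): project_id=NULL, no match -> kept with NULL
  - task 2 (Design): project_id=2 -> matches Delta
  - task 3 (Audit): project_id=1 -> matches Alpha
  - task 4 (Train): project_id=3 -> matches Vega
  - task 5 (Optimize): project_id=2 -> matches Delta
All 5 rows appear; 1 has NULL project.

SQL:
SELECT a.name, b.name AS project
FROM tasks a
LEFT JOIN projects b ON a.project_id = b.id

Result:
name     | project
---------+--------
Document | NULL   
Design   | Delta  
Audit    | Alpha  
Train    | Vega   
Optimize | Delta  


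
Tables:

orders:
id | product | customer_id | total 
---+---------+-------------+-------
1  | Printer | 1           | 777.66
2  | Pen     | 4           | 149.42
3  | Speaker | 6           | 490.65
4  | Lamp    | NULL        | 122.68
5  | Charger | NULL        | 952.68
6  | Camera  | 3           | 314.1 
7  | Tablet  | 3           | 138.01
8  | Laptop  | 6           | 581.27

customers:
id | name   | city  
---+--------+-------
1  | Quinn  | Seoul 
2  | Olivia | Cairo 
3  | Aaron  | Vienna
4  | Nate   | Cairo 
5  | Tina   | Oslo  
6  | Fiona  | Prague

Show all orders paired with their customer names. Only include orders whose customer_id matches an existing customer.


INNER JOIN keeps only orders rows whose customer_id matches an id in customers. Walk through each order:
  - order 1 (Printer): customer_id=1 -> matches Quinn
  - order 2 (Pen): customer_id=4 -> matches Nate
  - order 3 (Speaker): customer_id=6 -> matches Fiona
  - order 4 (Lamp): customer_id=NULL, no match -> dropped
  - order 5 (Charger): customer_id=NULL, no match -> dropped
  - order 6 (Camera): customer_id=3 -> matches Aaron
  - order 7 (Tablet): customer_id=3 -> matches Aaron
  - order 8 (Laptop): customer_id=6 -> matches Fiona
So 2 of 8 rows are dropped.

SQL:
SELECT a.product, b.name AS customer
FROM orders a
INNER JOIN customers b ON a.customer_id = b.id

Result:
product | customer
--------+---------
Printer | Quinn   
Pen     | Nate    
Speaker | Fiona   
Camera  | Aaron   
Tablet  | Aaron   
Laptop  | Fiona   


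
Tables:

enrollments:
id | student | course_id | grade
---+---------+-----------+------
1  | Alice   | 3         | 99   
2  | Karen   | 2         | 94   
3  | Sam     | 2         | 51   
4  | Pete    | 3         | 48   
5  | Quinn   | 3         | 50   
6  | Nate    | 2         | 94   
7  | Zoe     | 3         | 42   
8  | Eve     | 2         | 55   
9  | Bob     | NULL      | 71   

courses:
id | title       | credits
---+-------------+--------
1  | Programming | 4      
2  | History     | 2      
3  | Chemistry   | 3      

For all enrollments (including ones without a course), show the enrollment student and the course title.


LEFT JOIN keeps every row from enrollments (the left table); where course_id has no match in courses, the course columns become NULL. Walk through each enrollment:
  - enrollment 1 (Alice): course_id=3 -> matches Chemistry
  - enrollment 2 (Karen): course_id=2 -> matches History
  - enrollment 3 (Sam): course_id=2 -> matches History
  - enrollment 4 (Pete): course_id=3 -> matches Chemistry
  - enrollment 5 (Quinn): course_id=3 -> matches Chemistry
  - enrollment 6 (Nate): course_id=2 -> matches History
  - enrollment 7 (Zoe): course_id=3 -> matches Chemistry
  - enrollment 8 (Eve): course_id=2 -> matches History
  - enrollment 9 (Bob): course_id=NULL, no match -> kept with NULL
All 9 rows appear; 1 has NULL course.

SQL:
SELECT a.student, b.title AS course
FROM enrollments a
LEFT JOIN courses b ON a.course_id = b.id

Result:
student | course   
--------+----------
Alice   | Chemistry
Karen   | History  
Sam     | History  
Pete    | Chemistry
Quinn   | Chemistry
Nate    | History  
Zoe     | Chemistry
Eve     | History  
Bob     | NULL     


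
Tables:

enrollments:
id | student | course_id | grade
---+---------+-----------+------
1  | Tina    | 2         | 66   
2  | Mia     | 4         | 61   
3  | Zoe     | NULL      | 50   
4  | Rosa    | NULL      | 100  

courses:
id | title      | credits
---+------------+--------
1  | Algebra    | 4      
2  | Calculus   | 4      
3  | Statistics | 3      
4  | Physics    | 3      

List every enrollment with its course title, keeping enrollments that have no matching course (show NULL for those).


LEFT JOIN keeps every row from enrollments (the left table); where course_id has no match in courses, the course columns become NULL. Walk through each enrollment:
  - enrollment 1 (Tina): course_id=2 -> matches Calculus
  - enrollment 2 (Mia): course_id=4 -> matches Physics
  - enrollment 3 (Zoe): course_id=NULL, no match -> kept with NULL
  - enrollment 4 (Rosa): course_id=NULL, no match -> kept with NULL
All 4 rows appear; 2 have NULL course.

SQL:
SELECT a.student, b.title AS course
FROM enrollments a
LEFT JOIN courses b ON a.course_id = b.id

Result:
student | course  
--------+---------
Tina    | Calculus
Mia     | Physics 
Zoe     | NULL    
Rosa    | NULL    


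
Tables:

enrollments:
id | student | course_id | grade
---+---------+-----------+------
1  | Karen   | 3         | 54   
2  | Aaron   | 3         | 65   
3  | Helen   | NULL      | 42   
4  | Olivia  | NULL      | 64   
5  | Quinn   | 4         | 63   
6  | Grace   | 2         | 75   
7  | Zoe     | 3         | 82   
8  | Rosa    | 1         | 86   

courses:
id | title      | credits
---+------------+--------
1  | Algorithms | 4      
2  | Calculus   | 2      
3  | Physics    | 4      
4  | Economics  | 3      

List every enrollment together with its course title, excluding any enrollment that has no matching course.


INNER JOIN keeps only enrollments rows whose course_id matches an id in courses. Walk through each enrollment:
  - enrollment 1 (Karen): course_id=3 -> matches Physics
  - enrollment 2 (Aaron): course_id=3 -> matches Physics
  - enrollment 3 (Helen): course_id=NULL, no match -> dropped
  - enrollment 4 (Olivia): course_id=NULL, no match -> dropped
  - enrollment 5 (Quinn): course_id=4 -> matches Economics
  - enrollment 6 (Grace): course_id=2 -> matches Calculus
  - enrollment 7 (Zoe): course_id=3 -> matches Physics
  - enrollment 8 (Rosa): course_id=1 -> matches Algorithms
So 2 of 8 rows are dropped.

SQL:
SELECT a.student, b.title AS course
FROM enrollments a
INNER JOIN courses b ON a.course_id = b.id

Result:
student | course    
--------+-----------
Karen   | Physics   
Aaron   | Physics   
Quinn   | Economics 
Grace   | Calculus  
Zoe     | Physics   
Rosa    | Algorithms


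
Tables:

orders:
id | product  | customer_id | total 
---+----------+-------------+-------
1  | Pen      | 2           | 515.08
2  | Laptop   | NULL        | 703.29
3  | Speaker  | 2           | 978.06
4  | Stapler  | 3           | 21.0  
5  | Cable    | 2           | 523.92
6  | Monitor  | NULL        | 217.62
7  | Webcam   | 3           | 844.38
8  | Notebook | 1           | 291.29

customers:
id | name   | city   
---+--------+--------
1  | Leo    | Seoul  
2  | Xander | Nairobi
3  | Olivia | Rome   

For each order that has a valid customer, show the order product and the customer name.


INNER JOIN keeps only orders rows whose customer_id matches an id in customers. Walk through each order:
  - order 1 (Pen): customer_id=2 -> matches Xander
  - order 2 (Laptop): customer_id=NULL, no match -> dropped
  - order 3 (Speaker): customer_id=2 -> matches Xander
  - order 4 (Stapler): customer_id=3 -> matches Olivia
  - order 5 (Cable): customer_id=2 -> matches Xander
  - order 6 (Monitor): customer_id=NULL, no match -> dropped
  - order 7 (Webcam): customer_id=3 -> matches Olivia
  - order 8 (Notebook): customer_id=1 -> matches Leo
So 2 of 8 rows are dropped.

SQL:
SELECT a.product, b.name AS customer
FROM orders a
INNER JOIN customers b ON a.customer_id = b.id

Result:
product  | customer
---------+---------
Pen      | Xander  
Speaker  | Xander  
Stapler  | Olivia  
Cable    | Xander  
Webcam   | Olivia  
Notebook | Leo     


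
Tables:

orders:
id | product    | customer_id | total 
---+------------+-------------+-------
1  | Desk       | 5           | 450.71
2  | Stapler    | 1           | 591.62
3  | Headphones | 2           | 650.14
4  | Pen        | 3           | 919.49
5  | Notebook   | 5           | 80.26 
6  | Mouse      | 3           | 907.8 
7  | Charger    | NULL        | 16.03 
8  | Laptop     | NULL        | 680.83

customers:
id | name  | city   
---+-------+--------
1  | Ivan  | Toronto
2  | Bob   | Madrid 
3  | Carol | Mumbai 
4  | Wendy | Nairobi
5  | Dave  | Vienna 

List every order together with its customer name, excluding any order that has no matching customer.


INNER JOIN keeps only orders rows whose customer_id matches an id in customers. Walk through each order:
  - order 1 (Desk): customer_id=5 -> matches Dave
  - order 2 (Stapler): customer_id=1 -> matches Ivan
  - order 3 (Headphones): customer_id=2 -> matches Bob
  - order 4 (Pen): customer_id=3 -> matches Carol
  - order 5 (Notebook): customer_id=5 -> matches Dave
  - order 6 (Mouse): customer_id=3 -> matches Carol
  - order 7 (Charger): customer_id=NULL, no match -> dropped
  - order 8 (Laptop): customer_id=NULL, no match -> dropped
So 2 of 8 rows are dropped.

SQL:
SELECT a.product, b.name AS customer
FROM orders a
INNER JOIN customers b ON a.customer_id = b.id

Result:
product    | customer
-----------+---------
Desk       | Dave    
Stapler    | Ivan    
Headphones | Bob     
Pen        | Carol   
Notebook   | Dave    
Mouse      | Carol   


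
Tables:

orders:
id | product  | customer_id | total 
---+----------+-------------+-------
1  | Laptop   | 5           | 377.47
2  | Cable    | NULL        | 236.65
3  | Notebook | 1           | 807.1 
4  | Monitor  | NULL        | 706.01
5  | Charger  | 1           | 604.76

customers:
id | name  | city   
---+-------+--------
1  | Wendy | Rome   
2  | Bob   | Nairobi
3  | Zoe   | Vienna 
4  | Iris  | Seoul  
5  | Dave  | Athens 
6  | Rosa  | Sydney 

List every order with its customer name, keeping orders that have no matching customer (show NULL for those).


LEFT JOIN keeps every row from orders (the left table); where customer_id has no match in customers, the customer columns become NULL. Walk through each order:
  - order 1 (Laptop): customer_id=5 -> matches Dave
  - order 2 (Cable): customer_id=NULL, no match -> kept with NULL
  - order 3 (Notebook): customer_id=1 -> matches Wendy
  - order 4 (Monitor): customer_id=NULL, no match -> kept with NULL
  - order 5 (Charger): customer_id=1 -> matches Wendy
All 5 rows appear; 2 have NULL customer.

SQL:
SELECT a.product, b.name AS customer
FROM orders a
LEFT JOIN customers b ON a.customer_id = b.id

Result:
product  | customer
---------+---------
Laptop   | Dave    
Cable    | NULL    
Notebook | Wendy   
Monitor  | NULL    
Charger  | Wendy   


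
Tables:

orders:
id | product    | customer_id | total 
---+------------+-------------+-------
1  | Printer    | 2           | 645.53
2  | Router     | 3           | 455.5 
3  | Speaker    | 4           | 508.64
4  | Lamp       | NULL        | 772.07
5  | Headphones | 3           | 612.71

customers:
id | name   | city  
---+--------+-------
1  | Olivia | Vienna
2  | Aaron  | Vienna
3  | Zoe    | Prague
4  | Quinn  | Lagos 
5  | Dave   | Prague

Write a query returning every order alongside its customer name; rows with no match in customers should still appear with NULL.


LEFT JOIN keeps every row from orders (the left table); where customer_id has no match in customers, the customer columns become NULL. Walk through each order:
  - order 1 (Printer): customer_id=2 -> matches Aaron
  - order 2 (Router): customer_id=3 -> matches Zoe
  - order 3 (Speaker): customer_id=4 -> matches Quinn
  - order 4 (Lamp): customer_id=NULL, no match -> kept with NULL
  - order 5 (Headphones): customer_id=3 -> matches Zoe
All 5 rows appear; 1 has NULL customer.

SQL:
SELECT a.product, b.name AS customer
FROM orders a
LEFT JOIN customers b ON a.customer_id = b.id

Result:
product    | customer
-----------+---------
Printer    | Aaron   
Router     | Zoe     
Speaker    | Quinn   
Lamp       | NULL    
Headphones | Zoe     


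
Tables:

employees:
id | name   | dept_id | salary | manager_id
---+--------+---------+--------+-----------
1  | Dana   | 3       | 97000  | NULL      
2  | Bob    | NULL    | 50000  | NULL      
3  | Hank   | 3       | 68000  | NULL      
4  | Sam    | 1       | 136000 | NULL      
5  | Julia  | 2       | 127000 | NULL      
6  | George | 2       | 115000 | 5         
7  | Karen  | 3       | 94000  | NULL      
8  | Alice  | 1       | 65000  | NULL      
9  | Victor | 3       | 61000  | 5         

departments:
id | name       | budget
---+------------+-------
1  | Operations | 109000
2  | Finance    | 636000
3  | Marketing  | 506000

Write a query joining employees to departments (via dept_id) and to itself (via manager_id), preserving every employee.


Two LEFT JOINs from the same base table employees: one to departments via dept_id, one to employees itself via manager_id. Both are LEFT so every employee is preserved.
Match against departments:
  - employee 1 (Dana): dept_id=3 -> matches Marketing
  - employee 2 (Bob): dept_id=NULL, no match -> kept with NULL
  - employee 3 (Hank): dept_id=3 -> matches Marketing
  - employee 4 (Sam): dept_id=1 -> matches Operations
  - employee 5 (Julia): dept_id=2 -> matches Finance
  - employee 6 (George): dept_id=2 -> matches Finance
  - employee 7 (Karen): dept_id=3 -> matches Marketing
  - employee 8 (Alice): dept_id=1 -> matches Operations
  - employee 9 (Victor): dept_id=3 -> matches Marketing
Match against employees (self):
  - employee 1 (Dana): manager_id=NULL -> NULL
  - employee 2 (Bob): manager_id=NULL -> NULL
  - employee 3 (Hank): manager_id=NULL -> NULL
  - employee 4 (Sam): manager_id=NULL -> NULL
  - employee 5 (Julia): manager_id=NULL -> NULL
  - employee 6 (George): manager_id=5 -> Julia
  - employee 7 (Karen): manager_id=NULL -> NULL
  - employee 8 (Alice): manager_id=NULL -> NULL
  - employee 9 (Victor): manager_id=5 -> Julia

SQL:
SELECT a.name, b.name AS department, c.name AS manager
FROM employees a
LEFT JOIN departments b ON a.dept_id = b.id
LEFT JOIN employees c ON a.manager_id = c.id

Result:
name   | department | manager
-------+------------+--------
Dana   | Marketing  | NULL   
Bob    | NULL       | NULL   
Hank   | Marketing  | NULL   
Sam    | Operations | NULL   
Julia  | Finance    | NULL   
George | Finance    | Julia  
Karen  | Marketing  | NULL   
Alice  | Operations | NULL   
Victor | Marketing  | Julia  


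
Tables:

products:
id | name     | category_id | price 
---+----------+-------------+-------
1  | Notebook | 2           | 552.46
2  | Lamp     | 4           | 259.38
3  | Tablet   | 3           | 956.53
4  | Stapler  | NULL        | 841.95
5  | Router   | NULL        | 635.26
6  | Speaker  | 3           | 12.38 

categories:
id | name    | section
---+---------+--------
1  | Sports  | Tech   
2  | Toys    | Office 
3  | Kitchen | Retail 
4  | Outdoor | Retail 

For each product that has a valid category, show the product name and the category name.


INNER JOIN keeps only products rows whose category_id matches an id in categories. Walk through each product:
  - product 1 (Notebook): category_id=2 -> matches Toys
  - product 2 (Lamp): category_id=4 -> matches Outdoor
  - product 3 (Tablet): category_id=3 -> matches Kitchen
  - product 4 (Stapler): category_id=NULL, no match -> dropped
  - product 5 (Router): category_id=NULL, no match -> dropped
  - product 6 (Speaker): category_id=3 -> matches Kitchen
So 2 of 6 rows are dropped.

SQL:
SELECT a.name, b.name AS category
FROM products a
INNER JOIN categories b ON a.category_id = b.id

Result:
name     | category
---------+---------
Notebook | Toys    
Lamp     | Outdoor 
Tablet   | Kitchen 
Speaker  | Kitchen 


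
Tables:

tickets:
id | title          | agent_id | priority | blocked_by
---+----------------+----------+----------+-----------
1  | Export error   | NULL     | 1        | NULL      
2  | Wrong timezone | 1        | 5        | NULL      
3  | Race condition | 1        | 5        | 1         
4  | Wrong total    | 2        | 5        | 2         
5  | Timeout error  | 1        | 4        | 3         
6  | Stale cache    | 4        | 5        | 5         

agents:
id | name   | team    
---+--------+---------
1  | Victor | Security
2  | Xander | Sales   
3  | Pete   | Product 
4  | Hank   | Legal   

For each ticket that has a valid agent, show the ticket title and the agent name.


INNER JOIN keeps only tickets rows whose agent_id matches an id in agents. Walk through each ticket:
  - ticket 1 (Export error): agent_id=NULL, no match -> dropped
  - ticket 2 (Wrong timezone): agent_id=1 -> matches Victor
  - ticket 3 (Race condition): agent_id=1 -> matches Victor
  - ticket 4 (Wrong total): agent_id=2 -> matches Xander
  - ticket 5 (Timeout error): agent_id=1 -> matches Victor
  - ticket 6 (Stale cache): agent_id=4 -> matches Hank
So 1 of 6 rows is dropped.

SQL:
SELECT a.title, b.name AS agent
FROM tickets a
INNER JOIN agents b ON a.agent_id = b.id

Result:
title          | agent 
---------------+-------
Wrong timezone | Victor
Race condition | Victor
Wrong total    | Xander
Timeout error  | Victor
Stale cache    | Hank  


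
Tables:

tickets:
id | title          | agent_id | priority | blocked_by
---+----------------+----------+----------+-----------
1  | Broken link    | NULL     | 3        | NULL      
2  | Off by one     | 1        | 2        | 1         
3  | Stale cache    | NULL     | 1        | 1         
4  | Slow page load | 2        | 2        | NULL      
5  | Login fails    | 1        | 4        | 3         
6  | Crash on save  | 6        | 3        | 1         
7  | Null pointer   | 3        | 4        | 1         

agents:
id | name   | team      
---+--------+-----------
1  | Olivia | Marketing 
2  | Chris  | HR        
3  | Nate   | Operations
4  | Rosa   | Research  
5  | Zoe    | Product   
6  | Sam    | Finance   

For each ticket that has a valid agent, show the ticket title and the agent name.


INNER JOIN keeps only tickets rows whose agent_id matches an id in agents. Walk through each ticket:
  - ticket 1 (Broken link): agent_id=NULL, no match -> dropped
  - ticket 2 (Off by one): agent_id=1 -> matches Olivia
  - ticket 3 (Stale cache): agent_id=NULL, no match -> dropped
  - ticket 4 (Slow page load): agent_id=2 -> matches Chris
  - ticket 5 (Login fails): agent_id=1 -> matches Olivia
  - ticket 6 (Crash on save): agent_id=6 -> matches Sam
  - ticket 7 (Null pointer): agent_id=3 -> matches Nate
So 2 of 7 rows are dropped.

SQL:
SELECT a.title, b.name AS agent
FROM tickets a
INNER JOIN agents b ON a.agent_id = b.id

Result:
title          | agent 
---------------+-------
Off by one     | Olivia
Slow page load | Chris 
Login fails    | Olivia
Crash on save  | Sam   
Null pointer   | Nate  


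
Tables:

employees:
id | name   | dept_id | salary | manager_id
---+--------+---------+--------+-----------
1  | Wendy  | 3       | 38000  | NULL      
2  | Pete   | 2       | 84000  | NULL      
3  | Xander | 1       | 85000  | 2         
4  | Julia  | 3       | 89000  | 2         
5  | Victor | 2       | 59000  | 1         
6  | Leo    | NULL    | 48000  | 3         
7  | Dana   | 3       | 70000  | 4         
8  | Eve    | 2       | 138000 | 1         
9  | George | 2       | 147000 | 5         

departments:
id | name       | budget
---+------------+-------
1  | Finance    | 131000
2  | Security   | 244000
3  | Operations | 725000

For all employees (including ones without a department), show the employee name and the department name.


LEFT JOIN keeps every row from employees (the left table); where dept_id has no match in departments, the department columns become NULL. Walk through each employee:
  - employee 1 (Wendy): dept_id=3 -> matches Operations
  - employee 2 (Pete): dept_id=2 -> matches Security
  - employee 3 (Xander): dept_id=1 -> matches Finance
  - employee 4 (Julia): dept_id=3 -> matches Operations
  - employee 5 (Victor): dept_id=2 -> matches Security
  - employee 6 (Leo): dept_id=NULL, no match -> kept with NULL
  - employee 7 (Dana): dept_id=3 -> matches Operations
  - employee 8 (Eve): dept_id=2 -> matches Security
  - employee 9 (George): dept_id=2 -> matches Security
All 9 rows appear; 1 has NULL department.

SQL:
SELECT a.name, b.name AS department
FROM employees a
LEFT JOIN departments b ON a.dept_id = b.id

Result:
name   | department
-------+-----------
Wendy  | Operations
Pete   | Security  
Xander | Finance   
Julia  | Operations
Victor | Security  
Leo    | NULL      
Dana   | Operations
Eve    | Security  
George | Security  


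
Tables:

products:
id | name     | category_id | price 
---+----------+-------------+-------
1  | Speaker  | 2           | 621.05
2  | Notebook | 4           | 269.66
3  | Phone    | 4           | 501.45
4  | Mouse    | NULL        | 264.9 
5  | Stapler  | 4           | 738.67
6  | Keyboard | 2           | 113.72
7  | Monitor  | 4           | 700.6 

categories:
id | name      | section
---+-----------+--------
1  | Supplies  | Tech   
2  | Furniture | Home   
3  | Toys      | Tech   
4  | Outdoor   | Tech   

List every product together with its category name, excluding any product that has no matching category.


INNER JOIN keeps only products rows whose category_id matches an id in categories. Walk through each product:
  - product 1 (Speaker): category_id=2 -> matches Furniture
  - product 2 (Notebook): category_id=4 -> matches Outdoor
  - product 3 (Phone): category_id=4 -> matches Outdoor
  - product 4 (Mouse): category_id=NULL, no match -> dropped
  - product 5 (Stapler): category_id=4 -> matches Outdoor
  - product 6 (Keyboard): category_id=2 -> matches Furniture
  - product 7 (Monitor): category_id=4 -> matches Outdoor
So 1 of 7 rows is dropped.

SQL:
SELECT a.name, b.name AS category
FROM products a
INNER JOIN categories b ON a.category_id = b.id

Result:
name     | category 
---------+----------
Speaker  | Furniture
Notebook | Outdoor  
Phone    | Outdoor  
Stapler  | Outdoor  
Keyboard | Furniture
Monitor  | Outdoor  


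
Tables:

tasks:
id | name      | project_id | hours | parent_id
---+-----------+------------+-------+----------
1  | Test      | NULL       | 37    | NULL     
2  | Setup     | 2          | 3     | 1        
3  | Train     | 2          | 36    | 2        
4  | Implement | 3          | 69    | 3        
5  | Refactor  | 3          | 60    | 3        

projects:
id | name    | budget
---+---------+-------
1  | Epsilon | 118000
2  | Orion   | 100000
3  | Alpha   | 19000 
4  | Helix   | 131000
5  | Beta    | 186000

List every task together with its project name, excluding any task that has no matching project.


INNER JOIN keeps only tasks rows whose project_id matches an id in projects. Walk through each task:
  - task 1 (Test): project_id=NULL, no match -> dropped
  - task 2 (Setup): project_id=2 -> matches Orion
  - task 3 (Train): project_id=2 -> matches Orion
  - task 4 (Implement): project_id=3 -> matches Alpha
  - task 5 (Refactor): project_id=3 -> matches Alpha
So 1 of 5 rows is dropped.

SQL:
SELECT a.name, b.name AS project
FROM tasks a
INNER JOIN projects b ON a.project_id = b.id

Result:
name      | project
----------+--------
Setup     | Orion  
Train     | Orion  
Implement | Alpha  
Refactor  | Alpha  


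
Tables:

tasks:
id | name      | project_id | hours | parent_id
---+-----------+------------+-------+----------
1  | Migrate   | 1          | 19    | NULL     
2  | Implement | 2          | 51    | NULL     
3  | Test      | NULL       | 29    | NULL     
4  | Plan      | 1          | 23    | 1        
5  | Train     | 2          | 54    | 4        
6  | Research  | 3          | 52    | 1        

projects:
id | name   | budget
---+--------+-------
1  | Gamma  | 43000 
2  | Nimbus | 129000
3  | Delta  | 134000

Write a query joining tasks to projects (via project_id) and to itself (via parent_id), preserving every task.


Two LEFT JOINs from the same base table tasks: one to projects via project_id, one to tasks itself via parent_id. Both are LEFT so every task is preserved.
Match against projects:
  - task 1 (Migrate): project_id=1 -> matches Gamma
  - task 2 (Implement): project_id=2 -> matches Nimbus
  - task 3 (Test): project_id=NULL, no match -> kept with NULL
  - task 4 (Plan): project_id=1 -> matches Gamma
  - task 5 (Train): project_id=2 -> matches Nimbus
  - task 6 (Research): project_id=3 -> matches Delta
Match against tasks (self):
  - task 1 (Migrate): parent_id=NULL -> NULL
  - task 2 (Implement): parent_id=NULL -> NULL
  - task 3 (Test): parent_id=NULL -> NULL
  - task 4 (Plan): parent_id=1 -> Migrate
  - task 5 (Train): parent_id=4 -> Plan
  - task 6 (Research): parent_id=1 -> Migrate

SQL:
SELECT a.name, b.name AS project, c.name AS parent
FROM tasks a
LEFT JOIN projects b ON a.project_id = b.id
LEFT JOIN tasks c ON a.parent_id = c.id

Result:
name      | project | parent 
----------+---------+--------
Migrate   | Gamma   | NULL   
Implement | Nimbus  | NULL   
Test      | NULL    | NULL   
Plan      | Gamma   | Migrate
Train     | Nimbus  | Plan   
Research  | Delta   | Migrate


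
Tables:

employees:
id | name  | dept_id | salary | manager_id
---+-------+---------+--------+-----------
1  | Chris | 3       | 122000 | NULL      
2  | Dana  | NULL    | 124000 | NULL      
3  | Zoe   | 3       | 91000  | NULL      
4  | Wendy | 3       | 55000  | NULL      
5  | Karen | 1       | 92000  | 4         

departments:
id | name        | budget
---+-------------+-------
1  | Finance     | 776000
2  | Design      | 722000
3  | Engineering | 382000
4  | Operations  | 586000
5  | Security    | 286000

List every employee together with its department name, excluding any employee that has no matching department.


INNER JOIN keeps only employees rows whose dept_id matches an id in departments. Walk through each employee:
  - employee 1 (Chris): dept_id=3 -> matches Engineering
  - employee 2 (Dana): dept_id=NULL, no match -> dropped
  - employee 3 (Zoe): dept_id=3 -> matches Engineering
  - employee 4 (Wendy): dept_id=3 -> matches Engineering
  - employee 5 (Karen): dept_id=1 -> matches Finance
So 1 of 5 rows is dropped.

SQL:
SELECT a.name, b.name AS department
FROM employees a
INNER JOIN departments b ON a.dept_id = b.id

Result:
name  | department 
------+------------
Chris | Engineering
Zoe   | Engineering
Wendy | Engineering
Karen | Finance    


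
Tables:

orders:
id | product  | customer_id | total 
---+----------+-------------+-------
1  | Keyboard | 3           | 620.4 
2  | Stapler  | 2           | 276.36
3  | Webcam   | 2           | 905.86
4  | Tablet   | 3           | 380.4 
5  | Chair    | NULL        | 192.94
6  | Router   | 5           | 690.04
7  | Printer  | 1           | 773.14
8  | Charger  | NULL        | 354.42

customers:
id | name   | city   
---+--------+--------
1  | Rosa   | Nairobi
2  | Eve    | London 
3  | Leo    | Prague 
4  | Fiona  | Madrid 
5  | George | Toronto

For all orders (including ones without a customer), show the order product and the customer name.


LEFT JOIN keeps every row from orders (the left table); where customer_id has no match in customers, the customer columns become NULL. Walk through each order:
  - order 1 (Keyboard): customer_id=3 -> matches Leo
  - order 2 (Stapler): customer_id=2 -> matches Eve
  - order 3 (Webcam): customer_id=2 -> matches Eve
  - order 4 (Tablet): customer_id=3 -> matches Leo
  - order 5 (Chair): customer_id=NULL, no match -> kept with NULL
  - order 6 (Router): customer_id=5 -> matches George
  - order 7 (Printer): customer_id=1 -> matches Rosa
  - order 8 (Charger): customer_id=NULL, no match -> kept with NULL
All 8 rows appear; 2 have NULL customer.

SQL:
SELECT a.product, b.name AS customer
FROM orders a
LEFT JOIN customers b ON a.customer_id = b.id

Result:
product  | customer
---------+---------
Keyboard | Leo     
Stapler  | Eve     
Webcam   | Eve     
Tablet   | Leo     
Chair    | NULL    
Router   | George  
Printer  | Rosa    
Charger  | NULL    
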